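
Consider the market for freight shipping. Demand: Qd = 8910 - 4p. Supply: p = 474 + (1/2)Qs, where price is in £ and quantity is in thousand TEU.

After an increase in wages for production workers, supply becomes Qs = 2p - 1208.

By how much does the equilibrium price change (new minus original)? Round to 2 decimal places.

+43.33

Initially, 8910 - 4p = 2p - 948, so 9858 = 6p and p = 1643, Q = 2338.
After the shift, demand is Qd = 8910 - 4p and supply is Qs = 2p - 1208.
Clearing the new market: 8910 - 4p = 2p - 1208, so p = 5059/3 ≈ 1686.3333 and Q = 6494/3 ≈ 2164.6667.
Δp = 1686.3333 − 1643 = +43.33.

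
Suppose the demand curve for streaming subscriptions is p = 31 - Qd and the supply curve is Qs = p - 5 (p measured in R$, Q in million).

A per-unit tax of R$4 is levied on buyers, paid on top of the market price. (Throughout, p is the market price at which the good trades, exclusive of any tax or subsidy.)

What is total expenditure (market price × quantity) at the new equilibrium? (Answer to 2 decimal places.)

176.00

Solve the original market: 31 - p = p - 5, hence p = 18 and Q = 13.
Since buyers pay the price plus the tax, the effective demand curve becomes Qd = 27 - p.
Equate the new curves: 27 - p = p - 5, giving 32 = 2p, p = 16, Q = 11.
New expenditure = 16 × 11 = 176.00.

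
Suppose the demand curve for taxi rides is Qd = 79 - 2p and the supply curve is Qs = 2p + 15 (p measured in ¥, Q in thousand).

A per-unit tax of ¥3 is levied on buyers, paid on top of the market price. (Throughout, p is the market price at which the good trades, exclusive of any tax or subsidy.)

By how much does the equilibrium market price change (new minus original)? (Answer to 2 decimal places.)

-1.50

Before the shock: 79 - 2p = 2p + 15 ⇒ 64 = 4p ⇒ p = 16, Q = 47.
Since buyers pay the price plus the tax, the effective demand curve becomes Qd = 73 - 2p.
Equate the new curves: 73 - 2p = 2p + 15, giving 58 = 4p, p = 14.5, Q = 44.
Δp = 14.5 − 16 = -1.50.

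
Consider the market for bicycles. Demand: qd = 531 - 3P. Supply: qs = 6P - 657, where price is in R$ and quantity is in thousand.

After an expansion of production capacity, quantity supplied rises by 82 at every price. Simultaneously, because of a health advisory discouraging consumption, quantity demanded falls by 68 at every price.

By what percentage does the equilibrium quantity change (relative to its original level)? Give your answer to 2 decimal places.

-13.33

Initially, 531 - 3P = 6P - 657, so 1188 = 9P and P = 132, q = 135.
With the change applied: demand qd = 463 - 3P, supply qs = 6P - 575.
Setting them equal: 463 - 3P = 6P - 575 → 1038 = 9P, so P = 346/3 ≈ 115.3333 and q = 117.
%Δq = (117 − 135) / 135 × 100 = -13.33%.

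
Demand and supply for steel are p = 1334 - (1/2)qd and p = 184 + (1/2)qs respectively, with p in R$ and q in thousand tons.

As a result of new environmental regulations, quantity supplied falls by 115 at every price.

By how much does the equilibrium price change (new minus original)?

Original equilibrium: 2668 - 2p = 2p - 368 gives 3036 = 4p, so p = 759 and q = 1150.
After the shift, demand is qd = 2668 - 2p and supply is qs = 2p - 483.
New equilibrium: 2668 - 2p = 2p - 483 ⇒ 3151 = 4p ⇒ p = 787.75, q = 1092.5.
Δp = 787.75 − 759 = +28.75.

+28.75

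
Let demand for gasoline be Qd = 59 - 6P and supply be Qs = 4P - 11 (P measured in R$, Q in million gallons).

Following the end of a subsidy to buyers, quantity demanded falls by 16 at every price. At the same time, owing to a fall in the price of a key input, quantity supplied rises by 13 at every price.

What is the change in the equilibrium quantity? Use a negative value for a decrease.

Original equilibrium: 59 - 6P = 4P - 11 gives 70 = 10P, so P = 7 and Q = 17.
The shock moves the curves to Qd = 43 - 6P and Qs = 4P + 2.
Setting them equal: 43 - 6P = 4P + 2 → 41 = 10P, so P = 4.1 and Q = 18.4.
ΔQ = 18.4 − 17 = +1.4.

+1.4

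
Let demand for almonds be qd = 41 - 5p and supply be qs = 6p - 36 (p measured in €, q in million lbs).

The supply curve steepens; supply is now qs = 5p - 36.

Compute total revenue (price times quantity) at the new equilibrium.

Original equilibrium: 41 - 5p = 6p - 36 gives 77 = 11p, so p = 7 and q = 6.
After the shift, demand is qd = 41 - 5p and supply is qs = 5p - 36.
Equate the new curves: 41 - 5p = 5p - 36, giving 77 = 10p, p = 7.7, q = 2.5.
New expenditure = 7.7 × 2.5 = 19.25.

19.25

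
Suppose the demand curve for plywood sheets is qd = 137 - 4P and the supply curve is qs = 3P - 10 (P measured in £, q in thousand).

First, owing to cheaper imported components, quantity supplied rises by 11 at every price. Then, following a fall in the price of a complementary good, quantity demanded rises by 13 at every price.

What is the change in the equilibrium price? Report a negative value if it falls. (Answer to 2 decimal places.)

Original equilibrium: 137 - 4P = 3P - 10 gives 147 = 7P, so P = 21 and q = 53.
The new curves are qd = 150 - 4P (demand) and qs = 3P + 1 (supply).
Clearing the new market: 150 - 4P = 3P + 1, so P = 149/7 ≈ 21.2857 and q = 454/7 ≈ 64.8571.
ΔP = 21.2857 − 21 = +0.29.

+0.29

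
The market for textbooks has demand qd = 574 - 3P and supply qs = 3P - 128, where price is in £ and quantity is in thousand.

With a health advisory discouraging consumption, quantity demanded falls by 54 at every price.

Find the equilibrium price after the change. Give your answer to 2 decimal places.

Before the shock: 574 - 3P = 3P - 128 ⇒ 702 = 6P ⇒ P = 117, q = 223.
The new curves are qd = 520 - 3P (demand) and qs = 3P - 128 (supply).
Setting them equal: 520 - 3P = 3P - 128 → 648 = 6P, so P = 108 and q = 196.

108.00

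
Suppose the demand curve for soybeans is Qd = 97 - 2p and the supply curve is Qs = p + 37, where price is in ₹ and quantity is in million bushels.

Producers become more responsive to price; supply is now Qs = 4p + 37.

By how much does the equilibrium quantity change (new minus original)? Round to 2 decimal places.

Initially, 97 - 2p = p + 37, so 60 = 3p and p = 20, Q = 57.
The new curves are Qd = 97 - 2p (demand) and Qs = 4p + 37 (supply).
Equate the new curves: 97 - 2p = 4p + 37, giving 60 = 6p, p = 10, Q = 77.
ΔQ = 77 − 57 = +20.00.

+20.00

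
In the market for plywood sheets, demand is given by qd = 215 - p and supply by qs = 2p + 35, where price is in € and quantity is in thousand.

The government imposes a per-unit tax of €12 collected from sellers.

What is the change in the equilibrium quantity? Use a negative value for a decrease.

Before the shock: 215 - p = 2p + 35 ⇒ 180 = 3p ⇒ p = 60, q = 155.
Since sellers keep the price net of the tax, the effective supply curve becomes qs = 2p + 11.
New equilibrium: 215 - p = 2p + 11 ⇒ 204 = 3p ⇒ p = 68, q = 147.
Δq = 147 − 155 = -8.

-8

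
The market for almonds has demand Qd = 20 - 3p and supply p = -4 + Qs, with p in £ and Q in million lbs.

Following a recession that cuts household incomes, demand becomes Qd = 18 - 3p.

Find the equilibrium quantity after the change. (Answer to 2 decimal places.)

Solve the original market: 20 - 3p = p + 4, hence p = 4 and Q = 8.
After the shift, demand is Qd = 18 - 3p and supply is Qs = p + 4.
Equate the new curves: 18 - 3p = p + 4, giving 14 = 4p, p = 3.5, Q = 7.5.

7.50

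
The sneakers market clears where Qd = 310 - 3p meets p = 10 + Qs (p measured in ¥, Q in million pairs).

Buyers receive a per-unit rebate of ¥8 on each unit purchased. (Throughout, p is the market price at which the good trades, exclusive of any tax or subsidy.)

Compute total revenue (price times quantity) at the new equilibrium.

Original equilibrium: 310 - 3p = p - 10 gives 320 = 4p, so p = 80 and Q = 70.
Since buyers' out-of-pocket price is the market price minus the rebate, the effective demand curve becomes Qd = 334 - 3p.
New equilibrium: 334 - 3p = p - 10 ⇒ 344 = 4p ⇒ p = 86, Q = 76.
New expenditure = 86 × 76 = 6536.

6536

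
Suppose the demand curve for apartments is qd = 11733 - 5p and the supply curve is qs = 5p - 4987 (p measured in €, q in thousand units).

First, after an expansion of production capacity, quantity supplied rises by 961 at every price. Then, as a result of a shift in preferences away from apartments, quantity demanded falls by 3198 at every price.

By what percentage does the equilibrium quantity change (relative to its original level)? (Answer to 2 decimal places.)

Initially, 11733 - 5p = 5p - 4987, so 16720 = 10p and p = 1672, q = 3373.
After the shift, demand is qd = 8535 - 5p and supply is qs = 5p - 4026.
Equate the new curves: 8535 - 5p = 5p - 4026, giving 12561 = 10p, p = 1256.1, q = 2254.5.
%Δq = (2254.5 − 3373) / 3373 × 100 = -33.16%.

-33.16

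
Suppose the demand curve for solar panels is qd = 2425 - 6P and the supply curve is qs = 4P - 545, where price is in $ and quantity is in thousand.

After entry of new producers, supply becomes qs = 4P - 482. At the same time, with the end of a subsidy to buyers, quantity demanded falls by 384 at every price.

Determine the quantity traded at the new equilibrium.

Initially, 2425 - 6P = 4P - 545, so 2970 = 10P and P = 297, q = 643.
With the change applied: demand qd = 2041 - 6P, supply qs = 4P - 482.
Setting them equal: 2041 - 6P = 4P - 482 → 2523 = 10P, so P = 252.3 and q = 527.2.

527.2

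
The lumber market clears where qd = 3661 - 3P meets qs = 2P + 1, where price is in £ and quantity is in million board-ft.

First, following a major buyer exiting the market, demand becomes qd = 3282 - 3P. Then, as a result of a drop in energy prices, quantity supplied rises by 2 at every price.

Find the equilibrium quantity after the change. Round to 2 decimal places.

Before the shock: 3661 - 3P = 2P + 1 ⇒ 3660 = 5P ⇒ P = 732, q = 1465.
After the shift, demand is qd = 3282 - 3P and supply is qs = 2P + 3.
New equilibrium: 3282 - 3P = 2P + 3 ⇒ 3279 = 5P ⇒ P = 655.8, q = 1314.6.

1314.60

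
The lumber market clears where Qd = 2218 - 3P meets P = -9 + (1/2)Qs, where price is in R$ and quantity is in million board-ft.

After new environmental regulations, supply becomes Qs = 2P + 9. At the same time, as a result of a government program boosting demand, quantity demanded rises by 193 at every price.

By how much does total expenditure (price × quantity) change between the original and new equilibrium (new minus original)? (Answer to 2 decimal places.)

+70771.92

Initially, 2218 - 3P = 2P + 18, so 2200 = 5P and P = 440, Q = 898.
The new curves are Qd = 2411 - 3P (demand) and Qs = 2P + 9 (supply).
New equilibrium: 2411 - 3P = 2P + 9 ⇒ 2402 = 5P ⇒ P = 480.4, Q = 969.8.
Expenditure moves from 440×898 = 395120 to 480.4×969.8 = 465891.92; change = +70771.92.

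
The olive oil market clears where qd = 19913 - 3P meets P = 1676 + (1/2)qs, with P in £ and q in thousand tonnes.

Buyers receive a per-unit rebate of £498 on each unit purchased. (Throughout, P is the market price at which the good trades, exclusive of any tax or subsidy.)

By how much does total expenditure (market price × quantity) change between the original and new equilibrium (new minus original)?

Before the shock: 19913 - 3P = 2P - 3352 ⇒ 23265 = 5P ⇒ P = 4653, q = 5954.
Since buyers' out-of-pocket price is the market price minus the rebate, the effective demand curve becomes qd = 21407 - 3P.
Equate the new curves: 21407 - 3P = 2P - 3352, giving 24759 = 5P, P = 4951.8, q = 6551.6.
Expenditure moves from 4653×5954 = 27703962 to 4951.8×6551.6 = 32442212.88; change = +4738250.88.

+4738250.88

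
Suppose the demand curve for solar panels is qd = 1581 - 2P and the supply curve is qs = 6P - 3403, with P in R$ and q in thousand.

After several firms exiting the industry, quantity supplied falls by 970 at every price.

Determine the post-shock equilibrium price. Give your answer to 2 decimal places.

Original equilibrium: 1581 - 2P = 6P - 3403 gives 4984 = 8P, so P = 623 and q = 335.
The new curves are qd = 1581 - 2P (demand) and qs = 6P - 4373 (supply).
New equilibrium: 1581 - 2P = 6P - 4373 ⇒ 5954 = 8P ⇒ P = 744.25, q = 92.5.

744.25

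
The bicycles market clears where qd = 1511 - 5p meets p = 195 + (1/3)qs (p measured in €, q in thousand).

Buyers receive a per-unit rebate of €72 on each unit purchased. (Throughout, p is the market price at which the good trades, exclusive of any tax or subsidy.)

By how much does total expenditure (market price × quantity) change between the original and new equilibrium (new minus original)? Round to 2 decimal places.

+50490.00

Before the shock: 1511 - 5p = 3p - 585 ⇒ 2096 = 8p ⇒ p = 262, q = 201.
Since buyers' out-of-pocket price is the market price minus the rebate, the effective demand curve becomes qd = 1871 - 5p.
Setting them equal: 1871 - 5p = 3p - 585 → 2456 = 8p, so p = 307 and q = 336.
Expenditure moves from 262×201 = 52662 to 307×336 = 103152; change = +50490.00.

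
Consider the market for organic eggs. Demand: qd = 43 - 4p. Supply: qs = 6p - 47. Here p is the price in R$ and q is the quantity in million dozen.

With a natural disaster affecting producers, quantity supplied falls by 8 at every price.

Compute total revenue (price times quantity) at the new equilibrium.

Original equilibrium: 43 - 4p = 6p - 47 gives 90 = 10p, so p = 9 and q = 7.
With the change applied: demand qd = 43 - 4p, supply qs = 6p - 55.
Equate the new curves: 43 - 4p = 6p - 55, giving 98 = 10p, p = 9.8, q = 3.8.
New expenditure = 9.8 × 3.8 = 37.24.

37.24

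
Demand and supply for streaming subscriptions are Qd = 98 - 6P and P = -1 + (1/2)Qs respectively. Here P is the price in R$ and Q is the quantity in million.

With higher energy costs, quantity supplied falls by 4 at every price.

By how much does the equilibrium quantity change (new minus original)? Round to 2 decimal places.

-3.00

Solve the original market: 98 - 6P = 2P + 2, hence P = 12 and Q = 26.
The shock moves the curves to Qd = 98 - 6P and Qs = 2P - 2.
Clearing the new market: 98 - 6P = 2P - 2, so P = 12.5 and Q = 23.
ΔQ = 23 − 26 = -3.00.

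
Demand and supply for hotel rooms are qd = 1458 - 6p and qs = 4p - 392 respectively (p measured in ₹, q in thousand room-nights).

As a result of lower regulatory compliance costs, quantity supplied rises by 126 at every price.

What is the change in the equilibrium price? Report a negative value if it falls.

-12.6

Before the shock: 1458 - 6p = 4p - 392 ⇒ 1850 = 10p ⇒ p = 185, q = 348.
After the shift, demand is qd = 1458 - 6p and supply is qs = 4p - 266.
Clearing the new market: 1458 - 6p = 4p - 266, so p = 172.4 and q = 423.6.
Δp = 172.4 − 185 = -12.6.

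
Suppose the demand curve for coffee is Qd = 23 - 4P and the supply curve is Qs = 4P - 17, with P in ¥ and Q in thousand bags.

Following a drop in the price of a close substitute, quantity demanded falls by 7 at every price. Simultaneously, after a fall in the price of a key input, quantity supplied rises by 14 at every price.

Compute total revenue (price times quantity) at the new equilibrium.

Before the shock: 23 - 4P = 4P - 17 ⇒ 40 = 8P ⇒ P = 5, Q = 3.
After the shift, demand is Qd = 16 - 4P and supply is Qs = 4P - 3.
Clearing the new market: 16 - 4P = 4P - 3, so P = 2.375 and Q = 6.5.
New expenditure = 2.375 × 6.5 = 15.4375.

15.4375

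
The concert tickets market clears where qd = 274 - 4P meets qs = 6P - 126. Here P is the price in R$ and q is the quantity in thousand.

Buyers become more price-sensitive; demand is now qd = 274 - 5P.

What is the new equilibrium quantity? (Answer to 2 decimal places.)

Solve the original market: 274 - 4P = 6P - 126, hence P = 40 and q = 114.
After the shift, demand is qd = 274 - 5P and supply is qs = 6P - 126.
Clearing the new market: 274 - 5P = 6P - 126, so P = 400/11 ≈ 36.3636 and q = 1014/11 ≈ 92.1818.

92.18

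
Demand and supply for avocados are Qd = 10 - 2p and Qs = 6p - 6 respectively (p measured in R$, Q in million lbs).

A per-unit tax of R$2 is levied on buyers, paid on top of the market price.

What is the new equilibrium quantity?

Solve the original market: 10 - 2p = 6p - 6, hence p = 2 and Q = 6.
Since buyers pay the price plus the tax, the effective demand curve becomes Qd = 6 - 2p.
Equate the new curves: 6 - 2p = 6p - 6, giving 12 = 8p, p = 1.5, Q = 3.

3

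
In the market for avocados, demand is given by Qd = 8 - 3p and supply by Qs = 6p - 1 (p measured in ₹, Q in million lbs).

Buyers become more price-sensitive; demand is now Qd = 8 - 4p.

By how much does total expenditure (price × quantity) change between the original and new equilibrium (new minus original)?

Before the shock: 8 - 3p = 6p - 1 ⇒ 9 = 9p ⇒ p = 1, Q = 5.
With the change applied: demand Qd = 8 - 4p, supply Qs = 6p - 1.
Setting them equal: 8 - 4p = 6p - 1 → 9 = 10p, so p = 0.9 and Q = 4.4.
Expenditure moves from 1×5 = 5 to 0.9×4.4 = 3.96; change = -1.04.

-1.04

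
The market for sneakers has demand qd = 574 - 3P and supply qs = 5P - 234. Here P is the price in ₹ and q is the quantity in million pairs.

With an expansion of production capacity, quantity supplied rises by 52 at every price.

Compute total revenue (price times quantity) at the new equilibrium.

27452.25

Original equilibrium: 574 - 3P = 5P - 234 gives 808 = 8P, so P = 101 and q = 271.
After the shift, demand is qd = 574 - 3P and supply is qs = 5P - 182.
Clearing the new market: 574 - 3P = 5P - 182, so P = 94.5 and q = 290.5.
New expenditure = 94.5 × 290.5 = 27452.25.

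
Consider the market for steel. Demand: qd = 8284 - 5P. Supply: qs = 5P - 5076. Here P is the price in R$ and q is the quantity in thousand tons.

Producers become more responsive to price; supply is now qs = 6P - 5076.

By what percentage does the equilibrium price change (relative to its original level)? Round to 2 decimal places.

-9.09

Initially, 8284 - 5P = 5P - 5076, so 13360 = 10P and P = 1336, q = 1604.
After the shift, demand is qd = 8284 - 5P and supply is qs = 6P - 5076.
New equilibrium: 8284 - 5P = 6P - 5076 ⇒ 13360 = 11P ⇒ P = 13360/11 ≈ 1214.5455, q = 24324/11 ≈ 2211.2727.
%ΔP = (1214.5455 − 1336) / 1336 × 100 = -9.09%.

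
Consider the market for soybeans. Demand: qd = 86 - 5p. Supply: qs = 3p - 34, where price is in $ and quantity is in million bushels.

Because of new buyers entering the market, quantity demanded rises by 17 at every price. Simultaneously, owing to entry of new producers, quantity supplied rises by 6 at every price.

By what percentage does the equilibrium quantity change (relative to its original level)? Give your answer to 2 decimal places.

Original equilibrium: 86 - 5p = 3p - 34 gives 120 = 8p, so p = 15 and q = 11.
The new curves are qd = 103 - 5p (demand) and qs = 3p - 28 (supply).
New equilibrium: 103 - 5p = 3p - 28 ⇒ 131 = 8p ⇒ p = 16.375, q = 21.125.
%Δq = (21.125 − 11) / 11 × 100 = +92.05%.

+92.05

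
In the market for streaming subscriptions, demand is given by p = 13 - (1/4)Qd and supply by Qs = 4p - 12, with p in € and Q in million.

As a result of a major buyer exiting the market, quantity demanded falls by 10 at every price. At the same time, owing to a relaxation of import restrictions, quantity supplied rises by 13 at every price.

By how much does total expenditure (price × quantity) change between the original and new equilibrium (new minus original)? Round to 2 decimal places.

-49.81

Before the shock: 52 - 4p = 4p - 12 ⇒ 64 = 8p ⇒ p = 8, Q = 20.
With the change applied: demand Qd = 42 - 4p, supply Qs = 4p + 1.
New equilibrium: 42 - 4p = 4p + 1 ⇒ 41 = 8p ⇒ p = 5.125, Q = 21.5.
Expenditure moves from 8×20 = 160 to 5.125×21.5 = 110.1875; change = -49.81.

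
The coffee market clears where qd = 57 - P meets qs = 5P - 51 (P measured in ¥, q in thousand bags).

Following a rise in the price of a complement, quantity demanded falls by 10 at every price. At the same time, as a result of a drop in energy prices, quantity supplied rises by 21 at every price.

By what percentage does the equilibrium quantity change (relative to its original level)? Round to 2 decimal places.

Before the shock: 57 - P = 5P - 51 ⇒ 108 = 6P ⇒ P = 18, q = 39.
The new curves are qd = 47 - P (demand) and qs = 5P - 30 (supply).
New equilibrium: 47 - P = 5P - 30 ⇒ 77 = 6P ⇒ P = 77/6 ≈ 12.8333, q = 205/6 ≈ 34.1667.
%Δq = (34.1667 − 39) / 39 × 100 = -12.39%.

-12.39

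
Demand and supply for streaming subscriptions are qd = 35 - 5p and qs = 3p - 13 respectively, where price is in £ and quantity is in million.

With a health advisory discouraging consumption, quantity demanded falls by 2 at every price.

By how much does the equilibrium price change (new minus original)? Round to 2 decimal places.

-0.25

Before the shock: 35 - 5p = 3p - 13 ⇒ 48 = 8p ⇒ p = 6, q = 5.
After the shift, demand is qd = 33 - 5p and supply is qs = 3p - 13.
Equate the new curves: 33 - 5p = 3p - 13, giving 46 = 8p, p = 5.75, q = 4.25.
Δp = 5.75 − 6 = -0.25.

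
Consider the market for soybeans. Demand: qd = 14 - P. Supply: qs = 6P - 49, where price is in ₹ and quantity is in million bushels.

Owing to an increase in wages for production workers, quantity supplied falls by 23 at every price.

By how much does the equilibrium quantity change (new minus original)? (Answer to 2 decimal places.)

-3.29

Initially, 14 - P = 6P - 49, so 63 = 7P and P = 9, q = 5.
After the shift, demand is qd = 14 - P and supply is qs = 6P - 72.
New equilibrium: 14 - P = 6P - 72 ⇒ 86 = 7P ⇒ P = 86/7 ≈ 12.2857, q = 12/7 ≈ 1.7143.
Δq = 1.7143 − 5 = -3.29.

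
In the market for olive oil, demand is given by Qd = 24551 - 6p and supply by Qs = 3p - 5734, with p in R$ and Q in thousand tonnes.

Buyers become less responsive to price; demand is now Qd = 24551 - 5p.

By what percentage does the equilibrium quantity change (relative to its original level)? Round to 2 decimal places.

+28.94

Original equilibrium: 24551 - 6p = 3p - 5734 gives 30285 = 9p, so p = 3365 and Q = 4361.
After the shift, demand is Qd = 24551 - 5p and supply is Qs = 3p - 5734.
New equilibrium: 24551 - 5p = 3p - 5734 ⇒ 30285 = 8p ⇒ p = 3785.625, Q = 5622.875.
%ΔQ = (5622.875 − 4361) / 4361 × 100 = +28.94%.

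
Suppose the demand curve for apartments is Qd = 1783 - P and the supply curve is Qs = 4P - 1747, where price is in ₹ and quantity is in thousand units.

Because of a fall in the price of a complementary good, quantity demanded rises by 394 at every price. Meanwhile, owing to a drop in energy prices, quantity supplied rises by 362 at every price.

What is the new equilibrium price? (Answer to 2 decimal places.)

Solve the original market: 1783 - P = 4P - 1747, hence P = 706 and Q = 1077.
After the shift, demand is Qd = 2177 - P and supply is Qs = 4P - 1385.
Equate the new curves: 2177 - P = 4P - 1385, giving 3562 = 5P, P = 712.4, Q = 1464.6.

712.40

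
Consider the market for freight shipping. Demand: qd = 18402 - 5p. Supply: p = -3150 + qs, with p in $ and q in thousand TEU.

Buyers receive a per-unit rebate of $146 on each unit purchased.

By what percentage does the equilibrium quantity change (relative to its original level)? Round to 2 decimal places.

Original equilibrium: 18402 - 5p = p + 3150 gives 15252 = 6p, so p = 2542 and q = 5692.
Since buyers' out-of-pocket price is the market price minus the rebate, the effective demand curve becomes qd = 19132 - 5p.
Equate the new curves: 19132 - 5p = p + 3150, giving 15982 = 6p, p = 7991/3 ≈ 2663.6667, q = 17441/3 ≈ 5813.6667.
%Δq = (5813.6667 − 5692) / 5692 × 100 = +2.14%.

+2.14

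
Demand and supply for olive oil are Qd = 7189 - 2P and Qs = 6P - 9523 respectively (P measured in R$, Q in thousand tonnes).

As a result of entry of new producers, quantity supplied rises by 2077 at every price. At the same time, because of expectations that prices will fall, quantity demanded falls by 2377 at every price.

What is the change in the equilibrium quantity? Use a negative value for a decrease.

Solve the original market: 7189 - 2P = 6P - 9523, hence P = 2089 and Q = 3011.
The new curves are Qd = 4812 - 2P (demand) and Qs = 6P - 7446 (supply).
Equate the new curves: 4812 - 2P = 6P - 7446, giving 12258 = 8P, P = 1532.25, Q = 1747.5.
ΔQ = 1747.5 − 3011 = -1263.5.

-1263.5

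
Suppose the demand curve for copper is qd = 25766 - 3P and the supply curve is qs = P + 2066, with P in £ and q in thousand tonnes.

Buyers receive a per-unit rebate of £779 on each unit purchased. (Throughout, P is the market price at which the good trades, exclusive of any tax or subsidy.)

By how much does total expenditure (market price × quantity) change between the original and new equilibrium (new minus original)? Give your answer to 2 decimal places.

+8471771.06

Initially, 25766 - 3P = P + 2066, so 23700 = 4P and P = 5925, q = 7991.
Since buyers' out-of-pocket price is the market price minus the rebate, the effective demand curve becomes qd = 28103 - 3P.
Setting them equal: 28103 - 3P = P + 2066 → 26037 = 4P, so P = 6509.25 and q = 8575.25.
Expenditure moves from 5925×7991 = 47346675 to 6509.25×8575.25 = 55818446.0625; change = +8471771.06.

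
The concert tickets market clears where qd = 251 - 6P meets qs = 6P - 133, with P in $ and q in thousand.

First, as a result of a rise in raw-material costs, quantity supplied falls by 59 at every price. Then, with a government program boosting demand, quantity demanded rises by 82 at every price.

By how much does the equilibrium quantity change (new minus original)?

+11.5

Before the shock: 251 - 6P = 6P - 133 ⇒ 384 = 12P ⇒ P = 32, q = 59.
With the change applied: demand qd = 333 - 6P, supply qs = 6P - 192.
New equilibrium: 333 - 6P = 6P - 192 ⇒ 525 = 12P ⇒ P = 43.75, q = 70.5.
Δq = 70.5 − 59 = +11.5.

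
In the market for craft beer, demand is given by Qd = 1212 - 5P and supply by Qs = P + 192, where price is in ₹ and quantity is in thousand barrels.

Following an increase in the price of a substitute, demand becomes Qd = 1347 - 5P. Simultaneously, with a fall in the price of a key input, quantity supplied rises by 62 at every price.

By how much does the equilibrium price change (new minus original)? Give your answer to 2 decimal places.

Solve the original market: 1212 - 5P = P + 192, hence P = 170 and Q = 362.
The new curves are Qd = 1347 - 5P (demand) and Qs = P + 254 (supply).
Equate the new curves: 1347 - 5P = P + 254, giving 1093 = 6P, P = 1093/6 ≈ 182.1667, Q = 2617/6 ≈ 436.1667.
ΔP = 182.1667 − 170 = +12.17.

+12.17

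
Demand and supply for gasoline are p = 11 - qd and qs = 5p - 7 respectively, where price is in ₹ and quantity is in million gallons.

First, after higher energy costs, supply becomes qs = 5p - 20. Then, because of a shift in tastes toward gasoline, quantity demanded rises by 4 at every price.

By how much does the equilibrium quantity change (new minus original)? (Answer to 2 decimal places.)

+1.17

Original equilibrium: 11 - p = 5p - 7 gives 18 = 6p, so p = 3 and q = 8.
The new curves are qd = 15 - p (demand) and qs = 5p - 20 (supply).
Setting them equal: 15 - p = 5p - 20 → 35 = 6p, so p = 35/6 ≈ 5.8333 and q = 55/6 ≈ 9.1667.
Δq = 9.1667 − 8 = +1.17.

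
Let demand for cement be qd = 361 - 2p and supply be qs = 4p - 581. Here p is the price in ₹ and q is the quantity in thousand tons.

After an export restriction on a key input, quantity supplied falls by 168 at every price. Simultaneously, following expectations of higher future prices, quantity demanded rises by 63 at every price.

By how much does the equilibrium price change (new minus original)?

+38.5

Before the shock: 361 - 2p = 4p - 581 ⇒ 942 = 6p ⇒ p = 157, q = 47.
With the change applied: demand qd = 424 - 2p, supply qs = 4p - 749.
Equate the new curves: 424 - 2p = 4p - 749, giving 1173 = 6p, p = 195.5, q = 33.
Δp = 195.5 − 157 = +38.5.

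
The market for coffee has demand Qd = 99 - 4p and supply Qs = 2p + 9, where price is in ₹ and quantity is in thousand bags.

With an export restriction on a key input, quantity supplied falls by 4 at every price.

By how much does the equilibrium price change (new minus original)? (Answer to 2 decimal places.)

Solve the original market: 99 - 4p = 2p + 9, hence p = 15 and Q = 39.
The new curves are Qd = 99 - 4p (demand) and Qs = 2p + 5 (supply).
Setting them equal: 99 - 4p = 2p + 5 → 94 = 6p, so p = 47/3 ≈ 15.6667 and Q = 109/3 ≈ 36.3333.
Δp = 15.6667 − 15 = +0.67.

+0.67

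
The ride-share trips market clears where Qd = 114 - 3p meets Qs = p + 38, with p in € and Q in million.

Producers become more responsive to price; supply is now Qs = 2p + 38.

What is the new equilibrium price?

15.2

Before the shock: 114 - 3p = p + 38 ⇒ 76 = 4p ⇒ p = 19, Q = 57.
The new curves are Qd = 114 - 3p (demand) and Qs = 2p + 38 (supply).
Setting them equal: 114 - 3p = 2p + 38 → 76 = 5p, so p = 15.2 and Q = 68.4.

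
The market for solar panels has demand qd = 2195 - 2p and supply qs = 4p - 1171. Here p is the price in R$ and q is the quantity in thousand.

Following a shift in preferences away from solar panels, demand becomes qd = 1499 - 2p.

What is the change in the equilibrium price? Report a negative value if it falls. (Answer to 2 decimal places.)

Before the shock: 2195 - 2p = 4p - 1171 ⇒ 3366 = 6p ⇒ p = 561, q = 1073.
The new curves are qd = 1499 - 2p (demand) and qs = 4p - 1171 (supply).
Equate the new curves: 1499 - 2p = 4p - 1171, giving 2670 = 6p, p = 445, q = 609.
Δp = 445 − 561 = -116.00.

-116.00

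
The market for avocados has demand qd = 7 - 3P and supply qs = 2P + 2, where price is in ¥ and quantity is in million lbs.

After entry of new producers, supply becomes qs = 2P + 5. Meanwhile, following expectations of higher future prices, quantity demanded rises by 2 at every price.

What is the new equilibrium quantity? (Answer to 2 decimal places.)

Before the shock: 7 - 3P = 2P + 2 ⇒ 5 = 5P ⇒ P = 1, q = 4.
The new curves are qd = 9 - 3P (demand) and qs = 2P + 5 (supply).
Setting them equal: 9 - 3P = 2P + 5 → 4 = 5P, so P = 0.8 and q = 6.6.

6.60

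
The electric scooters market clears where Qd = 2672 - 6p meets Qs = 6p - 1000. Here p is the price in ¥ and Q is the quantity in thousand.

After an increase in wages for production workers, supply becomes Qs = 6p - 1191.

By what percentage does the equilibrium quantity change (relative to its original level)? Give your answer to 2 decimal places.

-11.42

Original equilibrium: 2672 - 6p = 6p - 1000 gives 3672 = 12p, so p = 306 and Q = 836.
After the shift, demand is Qd = 2672 - 6p and supply is Qs = 6p - 1191.
Clearing the new market: 2672 - 6p = 6p - 1191, so p = 3863/12 ≈ 321.9167 and Q = 740.5.
%ΔQ = (740.5 − 836) / 836 × 100 = -11.42%.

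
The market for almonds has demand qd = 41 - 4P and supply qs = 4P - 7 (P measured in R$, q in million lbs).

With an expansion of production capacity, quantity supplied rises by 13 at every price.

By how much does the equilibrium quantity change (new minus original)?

+6.5

Solve the original market: 41 - 4P = 4P - 7, hence P = 6 and q = 17.
The shock moves the curves to qd = 41 - 4P and qs = 4P + 6.
Setting them equal: 41 - 4P = 4P + 6 → 35 = 8P, so P = 4.375 and q = 23.5.
Δq = 23.5 − 17 = +6.5.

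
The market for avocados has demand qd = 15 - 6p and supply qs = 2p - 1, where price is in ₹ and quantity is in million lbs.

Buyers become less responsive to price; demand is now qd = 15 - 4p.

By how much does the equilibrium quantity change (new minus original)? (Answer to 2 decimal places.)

+1.33

Original equilibrium: 15 - 6p = 2p - 1 gives 16 = 8p, so p = 2 and q = 3.
With the change applied: demand qd = 15 - 4p, supply qs = 2p - 1.
New equilibrium: 15 - 4p = 2p - 1 ⇒ 16 = 6p ⇒ p = 8/3 ≈ 2.6667, q = 13/3 ≈ 4.3333.
Δq = 4.3333 − 3 = +1.33.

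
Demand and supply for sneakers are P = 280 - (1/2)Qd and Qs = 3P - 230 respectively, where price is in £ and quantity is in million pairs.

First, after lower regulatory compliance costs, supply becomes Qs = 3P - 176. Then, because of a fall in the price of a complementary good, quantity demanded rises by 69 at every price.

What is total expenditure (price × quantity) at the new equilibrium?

Before the shock: 560 - 2P = 3P - 230 ⇒ 790 = 5P ⇒ P = 158, Q = 244.
With the change applied: demand Qd = 629 - 2P, supply Qs = 3P - 176.
Setting them equal: 629 - 2P = 3P - 176 → 805 = 5P, so P = 161 and Q = 307.
New expenditure = 161 × 307 = 49427.

49427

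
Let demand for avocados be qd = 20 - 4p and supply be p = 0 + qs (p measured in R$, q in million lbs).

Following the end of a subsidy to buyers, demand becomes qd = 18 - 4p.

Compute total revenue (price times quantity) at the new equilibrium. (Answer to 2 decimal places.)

Before the shock: 20 - 4p = p ⇒ 20 = 5p ⇒ p = 4, q = 4.
The new curves are qd = 18 - 4p (demand) and qs = p (supply).
New equilibrium: 18 - 4p = p ⇒ 18 = 5p ⇒ p = 3.6, q = 3.6.
New expenditure = 3.6 × 3.6 = 12.96.

12.96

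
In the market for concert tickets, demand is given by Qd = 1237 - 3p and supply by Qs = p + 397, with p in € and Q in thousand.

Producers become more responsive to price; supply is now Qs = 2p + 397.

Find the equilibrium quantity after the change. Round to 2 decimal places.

733.00

Before the shock: 1237 - 3p = p + 397 ⇒ 840 = 4p ⇒ p = 210, Q = 607.
The shock moves the curves to Qd = 1237 - 3p and Qs = 2p + 397.
Clearing the new market: 1237 - 3p = 2p + 397, so p = 168 and Q = 733.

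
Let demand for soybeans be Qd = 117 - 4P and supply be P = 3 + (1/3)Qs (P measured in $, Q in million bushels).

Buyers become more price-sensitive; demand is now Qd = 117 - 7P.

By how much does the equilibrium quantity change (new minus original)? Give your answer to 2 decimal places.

-16.20

Original equilibrium: 117 - 4P = 3P - 9 gives 126 = 7P, so P = 18 and Q = 45.
The shock moves the curves to Qd = 117 - 7P and Qs = 3P - 9.
Clearing the new market: 117 - 7P = 3P - 9, so P = 12.6 and Q = 28.8.
ΔQ = 28.8 − 45 = -16.20.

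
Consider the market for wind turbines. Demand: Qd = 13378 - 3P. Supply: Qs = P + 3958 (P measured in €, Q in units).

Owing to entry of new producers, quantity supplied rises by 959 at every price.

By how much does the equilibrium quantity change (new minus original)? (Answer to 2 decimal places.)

Original equilibrium: 13378 - 3P = P + 3958 gives 9420 = 4P, so P = 2355 and Q = 6313.
After the shift, demand is Qd = 13378 - 3P and supply is Qs = P + 4917.
Setting them equal: 13378 - 3P = P + 4917 → 8461 = 4P, so P = 2115.25 and Q = 7032.25.
ΔQ = 7032.25 − 6313 = +719.25.

+719.25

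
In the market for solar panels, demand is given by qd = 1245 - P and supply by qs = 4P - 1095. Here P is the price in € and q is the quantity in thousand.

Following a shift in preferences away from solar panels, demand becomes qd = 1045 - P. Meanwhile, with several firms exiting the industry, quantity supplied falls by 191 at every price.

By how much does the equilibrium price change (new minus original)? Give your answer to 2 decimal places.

Before the shock: 1245 - P = 4P - 1095 ⇒ 2340 = 5P ⇒ P = 468, q = 777.
The new curves are qd = 1045 - P (demand) and qs = 4P - 1286 (supply).
Clearing the new market: 1045 - P = 4P - 1286, so P = 466.2 and q = 578.8.
ΔP = 466.2 − 468 = -1.80.

-1.80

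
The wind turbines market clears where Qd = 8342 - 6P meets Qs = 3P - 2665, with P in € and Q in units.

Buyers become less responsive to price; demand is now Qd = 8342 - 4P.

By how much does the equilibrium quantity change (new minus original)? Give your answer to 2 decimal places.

+1048.29

Original equilibrium: 8342 - 6P = 3P - 2665 gives 11007 = 9P, so P = 1223 and Q = 1004.
After the shift, demand is Qd = 8342 - 4P and supply is Qs = 3P - 2665.
New equilibrium: 8342 - 4P = 3P - 2665 ⇒ 11007 = 7P ⇒ P = 11007/7 ≈ 1572.4286, Q = 14366/7 ≈ 2052.2857.
ΔQ = 2052.2857 − 1004 = +1048.29.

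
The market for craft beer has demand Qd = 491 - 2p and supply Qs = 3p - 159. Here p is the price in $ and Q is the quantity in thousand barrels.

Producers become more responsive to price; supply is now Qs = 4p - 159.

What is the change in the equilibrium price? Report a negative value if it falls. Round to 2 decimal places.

Initially, 491 - 2p = 3p - 159, so 650 = 5p and p = 130, Q = 231.
With the change applied: demand Qd = 491 - 2p, supply Qs = 4p - 159.
Clearing the new market: 491 - 2p = 4p - 159, so p = 325/3 ≈ 108.3333 and Q = 823/3 ≈ 274.3333.
Δp = 108.3333 − 130 = -21.67.

-21.67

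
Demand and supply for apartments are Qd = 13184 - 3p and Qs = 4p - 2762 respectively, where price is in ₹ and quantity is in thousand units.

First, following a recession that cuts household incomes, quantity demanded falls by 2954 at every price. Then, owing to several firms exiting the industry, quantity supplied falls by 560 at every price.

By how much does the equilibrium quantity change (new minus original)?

Initially, 13184 - 3p = 4p - 2762, so 15946 = 7p and p = 2278, Q = 6350.
After the shift, demand is Qd = 10230 - 3p and supply is Qs = 4p - 3322.
New equilibrium: 10230 - 3p = 4p - 3322 ⇒ 13552 = 7p ⇒ p = 1936, Q = 4422.
ΔQ = 4422 − 6350 = -1928.

-1928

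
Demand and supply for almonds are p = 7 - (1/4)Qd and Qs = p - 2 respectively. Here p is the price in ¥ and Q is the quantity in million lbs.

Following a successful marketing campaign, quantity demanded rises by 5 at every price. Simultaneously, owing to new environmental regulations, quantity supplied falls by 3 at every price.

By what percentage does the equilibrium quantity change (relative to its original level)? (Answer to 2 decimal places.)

-35.00

Initially, 28 - 4p = p - 2, so 30 = 5p and p = 6, Q = 4.
After the shift, demand is Qd = 33 - 4p and supply is Qs = p - 5.
Setting them equal: 33 - 4p = p - 5 → 38 = 5p, so p = 7.6 and Q = 2.6.
%ΔQ = (2.6 − 4) / 4 × 100 = -35.00%.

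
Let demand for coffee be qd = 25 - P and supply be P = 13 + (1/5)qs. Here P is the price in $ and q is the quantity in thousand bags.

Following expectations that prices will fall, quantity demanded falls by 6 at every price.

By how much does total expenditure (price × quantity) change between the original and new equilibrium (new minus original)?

-80

Before the shock: 25 - P = 5P - 65 ⇒ 90 = 6P ⇒ P = 15, q = 10.
With the change applied: demand qd = 19 - P, supply qs = 5P - 65.
Clearing the new market: 19 - P = 5P - 65, so P = 14 and q = 5.
Expenditure moves from 15×10 = 150 to 14×5 = 70; change = -80.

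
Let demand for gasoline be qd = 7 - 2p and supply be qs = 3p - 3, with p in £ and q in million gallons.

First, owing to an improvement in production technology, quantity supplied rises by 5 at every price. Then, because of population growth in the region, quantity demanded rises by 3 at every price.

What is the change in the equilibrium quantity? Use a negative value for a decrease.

+3.8

Original equilibrium: 7 - 2p = 3p - 3 gives 10 = 5p, so p = 2 and q = 3.
With the change applied: demand qd = 10 - 2p, supply qs = 3p + 2.
Clearing the new market: 10 - 2p = 3p + 2, so p = 1.6 and q = 6.8.
Δq = 6.8 − 3 = +3.8.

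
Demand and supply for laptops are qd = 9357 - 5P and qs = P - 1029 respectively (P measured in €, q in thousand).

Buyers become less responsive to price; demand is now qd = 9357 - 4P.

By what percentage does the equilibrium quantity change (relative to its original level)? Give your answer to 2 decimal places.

Original equilibrium: 9357 - 5P = P - 1029 gives 10386 = 6P, so P = 1731 and q = 702.
The new curves are qd = 9357 - 4P (demand) and qs = P - 1029 (supply).
Clearing the new market: 9357 - 4P = P - 1029, so P = 2077.2 and q = 1048.2.
%Δq = (1048.2 − 702) / 702 × 100 = +49.32%.

+49.32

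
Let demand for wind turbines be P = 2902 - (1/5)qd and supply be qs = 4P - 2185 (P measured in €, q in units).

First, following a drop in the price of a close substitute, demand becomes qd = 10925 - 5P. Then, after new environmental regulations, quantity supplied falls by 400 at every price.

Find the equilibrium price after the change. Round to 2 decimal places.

1501.11

Solve the original market: 14510 - 5P = 4P - 2185, hence P = 1855 and q = 5235.
After the shift, demand is qd = 10925 - 5P and supply is qs = 4P - 2585.
Setting them equal: 10925 - 5P = 4P - 2585 → 13510 = 9P, so P = 13510/9 ≈ 1501.1111 and q = 30775/9 ≈ 3419.4444.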